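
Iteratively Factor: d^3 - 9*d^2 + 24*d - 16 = (d - 4)*(d^2 - 5*d + 4) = (d - 4)^2*(d - 1)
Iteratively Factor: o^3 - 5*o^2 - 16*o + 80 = (o - 5)*(o^2 - 16) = (o - 5)*(o - 4)*(o + 4)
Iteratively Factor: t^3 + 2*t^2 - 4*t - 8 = (t + 2)*(t^2 - 4) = (t + 2)^2*(t - 2)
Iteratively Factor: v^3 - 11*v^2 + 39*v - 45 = (v - 3)*(v^2 - 8*v + 15) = (v - 5)*(v - 3)*(v - 3)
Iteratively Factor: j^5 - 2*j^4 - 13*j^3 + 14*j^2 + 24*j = (j)*(j^4 - 2*j^3 - 13*j^2 + 14*j + 24) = j*(j + 1)*(j^3 - 3*j^2 - 10*j + 24) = j*(j + 1)*(j + 3)*(j^2 - 6*j + 8) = j*(j - 2)*(j + 1)*(j + 3)*(j - 4)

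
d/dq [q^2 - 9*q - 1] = 2*q - 9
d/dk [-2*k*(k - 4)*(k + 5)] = -6*k^2 - 4*k + 40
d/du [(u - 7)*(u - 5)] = 2*u - 12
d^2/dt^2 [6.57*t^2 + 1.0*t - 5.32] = 13.1400000000000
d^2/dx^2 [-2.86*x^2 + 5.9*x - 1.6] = -5.72000000000000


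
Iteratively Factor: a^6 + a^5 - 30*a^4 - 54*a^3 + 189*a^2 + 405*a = (a - 5)*(a^5 + 6*a^4 - 54*a^2 - 81*a) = a*(a - 5)*(a^4 + 6*a^3 - 54*a - 81) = a*(a - 5)*(a + 3)*(a^3 + 3*a^2 - 9*a - 27) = a*(a - 5)*(a + 3)^2*(a^2 - 9) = a*(a - 5)*(a + 3)^3*(a - 3)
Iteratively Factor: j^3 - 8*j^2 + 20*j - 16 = (j - 2)*(j^2 - 6*j + 8) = (j - 4)*(j - 2)*(j - 2)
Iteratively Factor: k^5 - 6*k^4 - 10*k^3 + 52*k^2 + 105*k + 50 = (k + 1)*(k^4 - 7*k^3 - 3*k^2 + 55*k + 50) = (k + 1)*(k + 2)*(k^3 - 9*k^2 + 15*k + 25) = (k - 5)*(k + 1)*(k + 2)*(k^2 - 4*k - 5) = (k - 5)*(k + 1)^2*(k + 2)*(k - 5)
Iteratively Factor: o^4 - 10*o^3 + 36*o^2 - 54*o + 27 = (o - 3)*(o^3 - 7*o^2 + 15*o - 9) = (o - 3)*(o - 1)*(o^2 - 6*o + 9) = (o - 3)^2*(o - 1)*(o - 3)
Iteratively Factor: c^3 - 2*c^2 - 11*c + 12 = (c + 3)*(c^2 - 5*c + 4) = (c - 1)*(c + 3)*(c - 4)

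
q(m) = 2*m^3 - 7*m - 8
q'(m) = 6*m^2 - 7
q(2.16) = -2.96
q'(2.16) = 20.99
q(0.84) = -12.69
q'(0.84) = -2.77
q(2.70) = 12.47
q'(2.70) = 36.74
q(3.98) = 90.23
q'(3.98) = 88.04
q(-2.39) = -18.57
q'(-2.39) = 27.27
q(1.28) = -12.77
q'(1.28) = 2.83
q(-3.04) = -42.91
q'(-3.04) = 48.45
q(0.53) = -11.41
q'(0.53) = -5.31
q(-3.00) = -41.00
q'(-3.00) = 47.00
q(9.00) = 1387.00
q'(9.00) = 479.00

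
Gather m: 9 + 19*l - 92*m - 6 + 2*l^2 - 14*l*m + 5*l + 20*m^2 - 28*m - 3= 2*l^2 + 24*l + 20*m^2 + m*(-14*l - 120)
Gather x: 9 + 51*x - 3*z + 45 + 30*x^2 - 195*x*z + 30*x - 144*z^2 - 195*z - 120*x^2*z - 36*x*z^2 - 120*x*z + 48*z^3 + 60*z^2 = x^2*(30 - 120*z) + x*(-36*z^2 - 315*z + 81) + 48*z^3 - 84*z^2 - 198*z + 54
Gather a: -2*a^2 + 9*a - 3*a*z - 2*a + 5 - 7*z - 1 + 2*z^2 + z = -2*a^2 + a*(7 - 3*z) + 2*z^2 - 6*z + 4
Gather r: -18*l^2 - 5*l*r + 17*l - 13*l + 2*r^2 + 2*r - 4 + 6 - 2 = -18*l^2 + 4*l + 2*r^2 + r*(2 - 5*l)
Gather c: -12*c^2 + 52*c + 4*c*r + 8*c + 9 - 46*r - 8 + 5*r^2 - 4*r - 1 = -12*c^2 + c*(4*r + 60) + 5*r^2 - 50*r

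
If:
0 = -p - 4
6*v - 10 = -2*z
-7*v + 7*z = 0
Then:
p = -4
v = 5/4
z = 5/4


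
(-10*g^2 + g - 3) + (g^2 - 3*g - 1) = -9*g^2 - 2*g - 4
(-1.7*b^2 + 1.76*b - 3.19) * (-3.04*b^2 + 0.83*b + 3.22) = 5.168*b^4 - 6.7614*b^3 + 5.6844*b^2 + 3.0195*b - 10.2718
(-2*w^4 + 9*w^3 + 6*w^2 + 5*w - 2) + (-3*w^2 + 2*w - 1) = -2*w^4 + 9*w^3 + 3*w^2 + 7*w - 3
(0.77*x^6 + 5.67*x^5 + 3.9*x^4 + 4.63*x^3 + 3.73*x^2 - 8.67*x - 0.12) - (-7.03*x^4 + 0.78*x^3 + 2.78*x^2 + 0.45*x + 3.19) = 0.77*x^6 + 5.67*x^5 + 10.93*x^4 + 3.85*x^3 + 0.95*x^2 - 9.12*x - 3.31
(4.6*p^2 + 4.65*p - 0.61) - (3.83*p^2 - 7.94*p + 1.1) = 0.77*p^2 + 12.59*p - 1.71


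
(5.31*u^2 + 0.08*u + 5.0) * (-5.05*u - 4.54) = -26.8155*u^3 - 24.5114*u^2 - 25.6132*u - 22.7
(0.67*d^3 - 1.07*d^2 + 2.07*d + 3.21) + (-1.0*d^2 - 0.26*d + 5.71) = 0.67*d^3 - 2.07*d^2 + 1.81*d + 8.92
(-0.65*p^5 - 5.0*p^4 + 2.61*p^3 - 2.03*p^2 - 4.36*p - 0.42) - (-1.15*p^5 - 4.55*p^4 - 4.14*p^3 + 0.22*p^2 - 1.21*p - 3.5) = 0.5*p^5 - 0.45*p^4 + 6.75*p^3 - 2.25*p^2 - 3.15*p + 3.08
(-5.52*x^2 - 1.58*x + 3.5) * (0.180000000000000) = -0.9936*x^2 - 0.2844*x + 0.63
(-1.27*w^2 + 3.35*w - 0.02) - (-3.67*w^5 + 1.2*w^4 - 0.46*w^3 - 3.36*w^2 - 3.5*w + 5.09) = 3.67*w^5 - 1.2*w^4 + 0.46*w^3 + 2.09*w^2 + 6.85*w - 5.11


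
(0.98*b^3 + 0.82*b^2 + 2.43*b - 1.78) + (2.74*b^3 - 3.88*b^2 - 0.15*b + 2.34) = 3.72*b^3 - 3.06*b^2 + 2.28*b + 0.56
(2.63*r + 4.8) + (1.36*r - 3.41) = 3.99*r + 1.39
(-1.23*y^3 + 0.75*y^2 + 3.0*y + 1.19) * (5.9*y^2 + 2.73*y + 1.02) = -7.257*y^5 + 1.0671*y^4 + 18.4929*y^3 + 15.976*y^2 + 6.3087*y + 1.2138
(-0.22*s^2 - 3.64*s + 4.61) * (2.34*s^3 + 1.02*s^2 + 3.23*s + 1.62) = -0.5148*s^5 - 8.742*s^4 + 6.364*s^3 - 7.4114*s^2 + 8.9935*s + 7.4682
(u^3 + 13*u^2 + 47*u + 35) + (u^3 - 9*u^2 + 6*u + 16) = 2*u^3 + 4*u^2 + 53*u + 51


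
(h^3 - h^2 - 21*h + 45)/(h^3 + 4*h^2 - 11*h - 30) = (h - 3)/(h + 2)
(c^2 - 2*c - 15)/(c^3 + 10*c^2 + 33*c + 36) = (c - 5)/(c^2 + 7*c + 12)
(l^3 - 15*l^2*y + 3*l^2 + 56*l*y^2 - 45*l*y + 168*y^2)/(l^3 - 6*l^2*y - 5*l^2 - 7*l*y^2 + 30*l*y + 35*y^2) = (l^2 - 8*l*y + 3*l - 24*y)/(l^2 + l*y - 5*l - 5*y)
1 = 1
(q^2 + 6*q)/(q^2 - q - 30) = q*(q + 6)/(q^2 - q - 30)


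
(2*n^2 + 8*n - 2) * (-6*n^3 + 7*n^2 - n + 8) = -12*n^5 - 34*n^4 + 66*n^3 - 6*n^2 + 66*n - 16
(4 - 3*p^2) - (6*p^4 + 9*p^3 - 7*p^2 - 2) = -6*p^4 - 9*p^3 + 4*p^2 + 6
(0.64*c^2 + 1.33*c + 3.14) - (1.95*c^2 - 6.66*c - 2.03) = -1.31*c^2 + 7.99*c + 5.17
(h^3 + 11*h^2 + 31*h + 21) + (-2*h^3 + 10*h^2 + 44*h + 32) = -h^3 + 21*h^2 + 75*h + 53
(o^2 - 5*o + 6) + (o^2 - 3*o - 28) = 2*o^2 - 8*o - 22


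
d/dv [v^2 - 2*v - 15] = 2*v - 2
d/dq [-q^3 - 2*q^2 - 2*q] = -3*q^2 - 4*q - 2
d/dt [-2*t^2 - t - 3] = -4*t - 1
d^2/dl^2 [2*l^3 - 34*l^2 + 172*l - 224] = 12*l - 68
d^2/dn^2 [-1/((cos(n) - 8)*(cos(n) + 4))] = (4*sin(n)^4 - 146*sin(n)^2 - 113*cos(n) - 3*cos(3*n) + 46)/((cos(n) - 8)^3*(cos(n) + 4)^3)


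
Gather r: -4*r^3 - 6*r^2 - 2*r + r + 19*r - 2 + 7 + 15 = -4*r^3 - 6*r^2 + 18*r + 20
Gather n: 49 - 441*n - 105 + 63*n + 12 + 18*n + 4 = -360*n - 40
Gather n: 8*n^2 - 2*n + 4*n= 8*n^2 + 2*n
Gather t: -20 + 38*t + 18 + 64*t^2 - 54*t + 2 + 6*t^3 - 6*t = 6*t^3 + 64*t^2 - 22*t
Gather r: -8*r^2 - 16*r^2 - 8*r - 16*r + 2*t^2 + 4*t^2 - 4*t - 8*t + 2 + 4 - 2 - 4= -24*r^2 - 24*r + 6*t^2 - 12*t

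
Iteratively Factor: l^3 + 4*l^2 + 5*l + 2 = (l + 2)*(l^2 + 2*l + 1) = (l + 1)*(l + 2)*(l + 1)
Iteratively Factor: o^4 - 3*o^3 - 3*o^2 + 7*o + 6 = (o - 2)*(o^3 - o^2 - 5*o - 3) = (o - 2)*(o + 1)*(o^2 - 2*o - 3) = (o - 3)*(o - 2)*(o + 1)*(o + 1)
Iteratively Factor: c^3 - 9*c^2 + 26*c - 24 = (c - 2)*(c^2 - 7*c + 12) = (c - 3)*(c - 2)*(c - 4)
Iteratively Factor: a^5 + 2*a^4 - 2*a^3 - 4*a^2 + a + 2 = (a + 2)*(a^4 - 2*a^2 + 1) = (a - 1)*(a + 2)*(a^3 + a^2 - a - 1) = (a - 1)*(a + 1)*(a + 2)*(a^2 - 1) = (a - 1)*(a + 1)^2*(a + 2)*(a - 1)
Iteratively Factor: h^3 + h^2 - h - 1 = (h + 1)*(h^2 - 1) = (h + 1)^2*(h - 1)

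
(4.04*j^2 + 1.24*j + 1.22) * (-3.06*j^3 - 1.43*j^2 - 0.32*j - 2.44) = -12.3624*j^5 - 9.5716*j^4 - 6.7992*j^3 - 11.999*j^2 - 3.416*j - 2.9768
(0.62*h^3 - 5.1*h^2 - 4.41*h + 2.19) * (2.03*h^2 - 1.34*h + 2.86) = 1.2586*h^5 - 11.1838*h^4 - 0.3451*h^3 - 4.2309*h^2 - 15.5472*h + 6.2634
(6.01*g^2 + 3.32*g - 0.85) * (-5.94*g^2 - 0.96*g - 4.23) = -35.6994*g^4 - 25.4904*g^3 - 23.5605*g^2 - 13.2276*g + 3.5955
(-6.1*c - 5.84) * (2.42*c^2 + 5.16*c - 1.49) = -14.762*c^3 - 45.6088*c^2 - 21.0454*c + 8.7016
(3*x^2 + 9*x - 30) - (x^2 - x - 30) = 2*x^2 + 10*x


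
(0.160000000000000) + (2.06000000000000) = 2.22000000000000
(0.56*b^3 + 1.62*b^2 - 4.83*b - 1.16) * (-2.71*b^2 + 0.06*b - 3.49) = -1.5176*b^5 - 4.3566*b^4 + 11.2321*b^3 - 2.8*b^2 + 16.7871*b + 4.0484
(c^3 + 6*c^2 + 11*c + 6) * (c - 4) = c^4 + 2*c^3 - 13*c^2 - 38*c - 24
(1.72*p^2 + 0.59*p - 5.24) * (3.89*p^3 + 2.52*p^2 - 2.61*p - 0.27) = 6.6908*p^5 + 6.6295*p^4 - 23.386*p^3 - 15.2091*p^2 + 13.5171*p + 1.4148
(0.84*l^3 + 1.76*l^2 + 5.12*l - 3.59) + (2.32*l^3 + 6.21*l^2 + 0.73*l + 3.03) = 3.16*l^3 + 7.97*l^2 + 5.85*l - 0.56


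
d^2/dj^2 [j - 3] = 0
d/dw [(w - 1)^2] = 2*w - 2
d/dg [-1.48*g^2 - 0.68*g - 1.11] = -2.96*g - 0.68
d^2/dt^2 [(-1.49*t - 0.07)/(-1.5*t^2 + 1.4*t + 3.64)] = ((3.962 - 13.41*t)*(-1.5*t^2 + 1.4*t + 3.64) - (1.49*t + 0.07)*(3.0*t - 1.4)*(6.0*t - 2.8))/(-1.5*t^2 + 1.4*t + 3.64)^3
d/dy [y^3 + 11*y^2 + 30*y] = 3*y^2 + 22*y + 30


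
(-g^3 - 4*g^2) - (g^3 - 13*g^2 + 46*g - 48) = -2*g^3 + 9*g^2 - 46*g + 48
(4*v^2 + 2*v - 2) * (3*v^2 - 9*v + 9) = 12*v^4 - 30*v^3 + 12*v^2 + 36*v - 18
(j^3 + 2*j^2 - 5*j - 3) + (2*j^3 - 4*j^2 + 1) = 3*j^3 - 2*j^2 - 5*j - 2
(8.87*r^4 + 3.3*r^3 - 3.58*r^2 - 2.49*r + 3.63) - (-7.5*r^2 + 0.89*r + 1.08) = 8.87*r^4 + 3.3*r^3 + 3.92*r^2 - 3.38*r + 2.55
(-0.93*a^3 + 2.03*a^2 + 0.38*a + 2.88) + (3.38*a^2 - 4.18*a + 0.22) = -0.93*a^3 + 5.41*a^2 - 3.8*a + 3.1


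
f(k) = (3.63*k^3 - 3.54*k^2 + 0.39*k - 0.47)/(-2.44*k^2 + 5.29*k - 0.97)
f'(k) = (4.88*k - 5.29)*(3.63*k^3 - 3.54*k^2 + 0.39*k - 0.47)/(-2.44*k^2 + 5.29*k - 0.97)^2 + (10.89*k^2 - 7.08*k + 0.39)/(-2.44*k^2 + 5.29*k - 0.97) = (-8.8572*k^4 + 38.4054*k^3 - 28.3383*k^2 + 4.574*k + 2.108)/(5.9536*k^4 - 25.8152*k^3 + 32.7177*k^2 - 10.2626*k + 0.9409)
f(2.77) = -10.04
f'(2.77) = 3.63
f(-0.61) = 0.56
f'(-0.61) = -0.81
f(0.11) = 1.11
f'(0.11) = 13.29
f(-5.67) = 7.11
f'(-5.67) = -1.43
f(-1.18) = 1.11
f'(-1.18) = -1.09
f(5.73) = -11.20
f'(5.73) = -1.25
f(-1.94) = 2.01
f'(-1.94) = -1.25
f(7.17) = -13.09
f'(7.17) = -1.36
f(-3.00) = 3.39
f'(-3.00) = -1.34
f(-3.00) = 3.39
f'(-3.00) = -1.34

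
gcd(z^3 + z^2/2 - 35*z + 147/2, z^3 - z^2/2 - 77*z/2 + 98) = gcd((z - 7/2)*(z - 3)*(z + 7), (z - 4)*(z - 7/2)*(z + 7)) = z^2 + 7*z/2 - 49/2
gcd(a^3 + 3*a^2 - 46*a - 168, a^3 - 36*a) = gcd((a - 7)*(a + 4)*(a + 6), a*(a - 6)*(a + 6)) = a + 6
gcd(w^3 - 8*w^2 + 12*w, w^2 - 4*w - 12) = w - 6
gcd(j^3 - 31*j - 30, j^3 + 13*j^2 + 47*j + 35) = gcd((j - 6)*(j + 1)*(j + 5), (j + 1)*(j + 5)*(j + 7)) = j^2 + 6*j + 5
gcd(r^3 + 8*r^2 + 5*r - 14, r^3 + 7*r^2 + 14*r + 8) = r + 2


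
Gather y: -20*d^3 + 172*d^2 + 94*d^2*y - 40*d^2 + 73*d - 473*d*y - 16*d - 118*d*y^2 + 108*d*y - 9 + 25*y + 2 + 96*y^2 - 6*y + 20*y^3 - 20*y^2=-20*d^3 + 132*d^2 + 57*d + 20*y^3 + y^2*(76 - 118*d) + y*(94*d^2 - 365*d + 19) - 7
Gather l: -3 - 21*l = -21*l - 3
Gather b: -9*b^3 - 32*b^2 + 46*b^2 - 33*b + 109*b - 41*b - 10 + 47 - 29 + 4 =-9*b^3 + 14*b^2 + 35*b + 12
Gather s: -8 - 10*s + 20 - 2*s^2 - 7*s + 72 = -2*s^2 - 17*s + 84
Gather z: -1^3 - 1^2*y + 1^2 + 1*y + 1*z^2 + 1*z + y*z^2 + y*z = z^2*(y + 1) + z*(y + 1)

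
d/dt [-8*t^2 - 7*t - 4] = -16*t - 7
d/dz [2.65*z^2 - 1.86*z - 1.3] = 5.3*z - 1.86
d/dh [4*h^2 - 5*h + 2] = 8*h - 5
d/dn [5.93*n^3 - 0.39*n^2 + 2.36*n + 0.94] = 17.79*n^2 - 0.78*n + 2.36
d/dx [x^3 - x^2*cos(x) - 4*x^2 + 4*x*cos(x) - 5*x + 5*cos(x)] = x^2*sin(x) + 3*x^2 - 4*x*sin(x) - 2*x*cos(x) - 8*x - 5*sin(x) + 4*cos(x) - 5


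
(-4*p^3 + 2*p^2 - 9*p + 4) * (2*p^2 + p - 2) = -8*p^5 - 8*p^3 - 5*p^2 + 22*p - 8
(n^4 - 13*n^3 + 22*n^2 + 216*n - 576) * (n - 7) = n^5 - 20*n^4 + 113*n^3 + 62*n^2 - 2088*n + 4032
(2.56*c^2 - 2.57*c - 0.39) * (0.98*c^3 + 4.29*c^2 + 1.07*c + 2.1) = 2.5088*c^5 + 8.4638*c^4 - 8.6683*c^3 + 0.953000000000001*c^2 - 5.8143*c - 0.819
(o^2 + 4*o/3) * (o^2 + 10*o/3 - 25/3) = o^4 + 14*o^3/3 - 35*o^2/9 - 100*o/9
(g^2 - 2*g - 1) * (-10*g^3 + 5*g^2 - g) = -10*g^5 + 25*g^4 - g^3 - 3*g^2 + g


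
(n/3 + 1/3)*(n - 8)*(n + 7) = n^3/3 - 19*n - 56/3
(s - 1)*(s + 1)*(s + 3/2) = s^3 + 3*s^2/2 - s - 3/2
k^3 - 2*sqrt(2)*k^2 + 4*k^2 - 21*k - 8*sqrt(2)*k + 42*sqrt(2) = (k - 3)*(k + 7)*(k - 2*sqrt(2))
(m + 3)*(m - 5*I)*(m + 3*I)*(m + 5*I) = m^4 + 3*m^3 + 3*I*m^3 + 25*m^2 + 9*I*m^2 + 75*m + 75*I*m + 225*I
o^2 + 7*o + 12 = (o + 3)*(o + 4)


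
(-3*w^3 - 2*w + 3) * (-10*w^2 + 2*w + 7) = 30*w^5 - 6*w^4 - w^3 - 34*w^2 - 8*w + 21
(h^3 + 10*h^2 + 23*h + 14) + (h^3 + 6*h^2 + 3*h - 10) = 2*h^3 + 16*h^2 + 26*h + 4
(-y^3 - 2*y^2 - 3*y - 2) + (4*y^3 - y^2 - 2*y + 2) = 3*y^3 - 3*y^2 - 5*y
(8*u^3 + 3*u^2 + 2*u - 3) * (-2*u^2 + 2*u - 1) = -16*u^5 + 10*u^4 - 6*u^3 + 7*u^2 - 8*u + 3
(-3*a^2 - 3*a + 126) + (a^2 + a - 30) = -2*a^2 - 2*a + 96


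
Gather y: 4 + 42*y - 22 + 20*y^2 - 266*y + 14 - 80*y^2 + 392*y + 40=-60*y^2 + 168*y + 36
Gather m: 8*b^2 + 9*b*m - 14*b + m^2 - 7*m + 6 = 8*b^2 - 14*b + m^2 + m*(9*b - 7) + 6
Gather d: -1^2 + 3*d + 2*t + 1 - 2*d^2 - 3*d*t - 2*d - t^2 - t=-2*d^2 + d*(1 - 3*t) - t^2 + t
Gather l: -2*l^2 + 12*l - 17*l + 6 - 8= -2*l^2 - 5*l - 2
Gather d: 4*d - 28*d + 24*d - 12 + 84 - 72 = 0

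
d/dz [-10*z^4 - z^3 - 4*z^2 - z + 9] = -40*z^3 - 3*z^2 - 8*z - 1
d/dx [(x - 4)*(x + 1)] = 2*x - 3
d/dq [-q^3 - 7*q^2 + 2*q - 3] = -3*q^2 - 14*q + 2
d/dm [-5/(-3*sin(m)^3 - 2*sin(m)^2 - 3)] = -5*(9*sin(m) + 4)*sin(m)*cos(m)/(3*sin(m)^3 + 2*sin(m)^2 + 3)^2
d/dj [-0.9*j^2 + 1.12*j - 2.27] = 1.12 - 1.8*j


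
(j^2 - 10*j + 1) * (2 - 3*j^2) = -3*j^4 + 30*j^3 - j^2 - 20*j + 2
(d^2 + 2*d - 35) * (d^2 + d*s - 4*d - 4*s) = d^4 + d^3*s - 2*d^3 - 2*d^2*s - 43*d^2 - 43*d*s + 140*d + 140*s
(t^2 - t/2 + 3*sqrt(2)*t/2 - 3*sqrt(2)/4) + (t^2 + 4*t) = 2*t^2 + 3*sqrt(2)*t/2 + 7*t/2 - 3*sqrt(2)/4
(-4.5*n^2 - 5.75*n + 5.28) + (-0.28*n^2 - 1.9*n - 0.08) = -4.78*n^2 - 7.65*n + 5.2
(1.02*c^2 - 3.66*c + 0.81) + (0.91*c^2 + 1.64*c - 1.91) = 1.93*c^2 - 2.02*c - 1.1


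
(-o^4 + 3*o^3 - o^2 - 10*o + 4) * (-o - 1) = o^5 - 2*o^4 - 2*o^3 + 11*o^2 + 6*o - 4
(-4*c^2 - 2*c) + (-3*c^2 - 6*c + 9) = -7*c^2 - 8*c + 9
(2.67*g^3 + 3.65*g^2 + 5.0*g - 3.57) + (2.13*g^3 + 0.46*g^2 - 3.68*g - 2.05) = 4.8*g^3 + 4.11*g^2 + 1.32*g - 5.62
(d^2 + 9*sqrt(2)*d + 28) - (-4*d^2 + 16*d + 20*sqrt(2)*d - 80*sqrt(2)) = 5*d^2 - 16*d - 11*sqrt(2)*d + 28 + 80*sqrt(2)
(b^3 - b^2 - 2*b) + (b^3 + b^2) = 2*b^3 - 2*b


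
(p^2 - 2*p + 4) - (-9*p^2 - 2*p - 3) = 10*p^2 + 7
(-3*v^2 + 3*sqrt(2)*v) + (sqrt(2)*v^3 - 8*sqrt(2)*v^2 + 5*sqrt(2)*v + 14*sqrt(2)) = sqrt(2)*v^3 - 8*sqrt(2)*v^2 - 3*v^2 + 8*sqrt(2)*v + 14*sqrt(2)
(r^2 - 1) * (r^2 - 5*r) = r^4 - 5*r^3 - r^2 + 5*r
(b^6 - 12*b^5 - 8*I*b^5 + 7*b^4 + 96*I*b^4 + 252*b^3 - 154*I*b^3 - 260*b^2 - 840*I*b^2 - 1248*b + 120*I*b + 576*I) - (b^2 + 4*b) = b^6 - 12*b^5 - 8*I*b^5 + 7*b^4 + 96*I*b^4 + 252*b^3 - 154*I*b^3 - 261*b^2 - 840*I*b^2 - 1252*b + 120*I*b + 576*I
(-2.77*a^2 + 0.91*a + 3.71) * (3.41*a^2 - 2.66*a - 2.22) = -9.4457*a^4 + 10.4713*a^3 + 16.3799*a^2 - 11.8888*a - 8.2362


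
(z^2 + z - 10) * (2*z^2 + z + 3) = 2*z^4 + 3*z^3 - 16*z^2 - 7*z - 30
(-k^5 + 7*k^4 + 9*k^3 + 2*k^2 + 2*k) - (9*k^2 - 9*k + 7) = -k^5 + 7*k^4 + 9*k^3 - 7*k^2 + 11*k - 7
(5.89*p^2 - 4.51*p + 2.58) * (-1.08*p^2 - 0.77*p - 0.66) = -6.3612*p^4 + 0.335500000000001*p^3 - 3.2011*p^2 + 0.99*p - 1.7028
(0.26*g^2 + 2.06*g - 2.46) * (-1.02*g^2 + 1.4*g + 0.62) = -0.2652*g^4 - 1.7372*g^3 + 5.5544*g^2 - 2.1668*g - 1.5252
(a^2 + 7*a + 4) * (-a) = -a^3 - 7*a^2 - 4*a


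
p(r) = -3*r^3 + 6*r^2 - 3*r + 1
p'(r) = -9*r^2 + 12*r - 3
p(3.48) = -63.21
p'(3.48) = -70.23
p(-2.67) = 108.89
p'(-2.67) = -99.20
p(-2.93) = 136.76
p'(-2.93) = -115.42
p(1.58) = -0.59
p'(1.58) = -6.51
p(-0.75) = 7.89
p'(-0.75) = -17.06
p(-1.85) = 46.08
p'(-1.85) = -56.00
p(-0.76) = 8.06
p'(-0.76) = -17.32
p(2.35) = -11.85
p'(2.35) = -24.50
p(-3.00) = 145.00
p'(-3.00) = -120.00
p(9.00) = -1727.00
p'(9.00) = -624.00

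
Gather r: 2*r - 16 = 2*r - 16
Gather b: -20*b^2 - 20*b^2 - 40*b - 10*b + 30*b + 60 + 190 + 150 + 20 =-40*b^2 - 20*b + 420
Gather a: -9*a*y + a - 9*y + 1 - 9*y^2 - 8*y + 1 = a*(1 - 9*y) - 9*y^2 - 17*y + 2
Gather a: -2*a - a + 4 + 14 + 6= 24 - 3*a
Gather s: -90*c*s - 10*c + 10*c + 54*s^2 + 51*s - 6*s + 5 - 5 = 54*s^2 + s*(45 - 90*c)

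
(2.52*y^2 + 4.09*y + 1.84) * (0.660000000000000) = 1.6632*y^2 + 2.6994*y + 1.2144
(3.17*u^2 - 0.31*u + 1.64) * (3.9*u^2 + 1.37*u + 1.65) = 12.363*u^4 + 3.1339*u^3 + 11.2018*u^2 + 1.7353*u + 2.706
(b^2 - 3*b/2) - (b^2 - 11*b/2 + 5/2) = 4*b - 5/2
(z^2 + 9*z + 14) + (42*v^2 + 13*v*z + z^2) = 42*v^2 + 13*v*z + 2*z^2 + 9*z + 14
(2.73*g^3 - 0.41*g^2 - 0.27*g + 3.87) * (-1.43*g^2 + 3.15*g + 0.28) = -3.9039*g^5 + 9.1858*g^4 - 0.141*g^3 - 6.4994*g^2 + 12.1149*g + 1.0836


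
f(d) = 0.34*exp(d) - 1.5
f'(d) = 0.34*exp(d)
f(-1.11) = -1.39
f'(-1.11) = 0.11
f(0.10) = -1.12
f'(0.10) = 0.38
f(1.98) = 0.96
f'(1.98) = 2.46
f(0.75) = -0.78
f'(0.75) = 0.72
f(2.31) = 1.93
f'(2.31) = 3.43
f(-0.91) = -1.36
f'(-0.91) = 0.14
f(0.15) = -1.10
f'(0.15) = 0.40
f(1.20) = -0.37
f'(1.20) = 1.13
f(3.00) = 5.33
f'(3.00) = 6.83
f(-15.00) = -1.50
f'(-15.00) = 0.00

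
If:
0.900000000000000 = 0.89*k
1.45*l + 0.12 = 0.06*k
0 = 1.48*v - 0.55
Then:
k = 1.01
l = -0.04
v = 0.37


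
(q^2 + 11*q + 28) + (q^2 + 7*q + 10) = 2*q^2 + 18*q + 38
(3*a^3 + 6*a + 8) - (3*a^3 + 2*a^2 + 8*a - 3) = -2*a^2 - 2*a + 11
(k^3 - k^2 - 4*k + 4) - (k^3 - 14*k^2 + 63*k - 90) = 13*k^2 - 67*k + 94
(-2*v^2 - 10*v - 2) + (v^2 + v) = -v^2 - 9*v - 2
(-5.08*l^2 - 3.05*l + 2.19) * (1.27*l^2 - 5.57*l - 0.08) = -6.4516*l^4 + 24.4221*l^3 + 20.1762*l^2 - 11.9543*l - 0.1752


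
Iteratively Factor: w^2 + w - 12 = (w - 3)*(w + 4)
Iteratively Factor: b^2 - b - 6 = (b - 3)*(b + 2)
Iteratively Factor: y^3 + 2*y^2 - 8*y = (y - 2)*(y^2 + 4*y) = (y - 2)*(y + 4)*(y)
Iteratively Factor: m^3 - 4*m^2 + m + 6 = (m - 2)*(m^2 - 2*m - 3) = (m - 2)*(m + 1)*(m - 3)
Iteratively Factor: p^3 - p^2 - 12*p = (p - 4)*(p^2 + 3*p) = (p - 4)*(p + 3)*(p)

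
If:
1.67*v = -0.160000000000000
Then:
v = -0.10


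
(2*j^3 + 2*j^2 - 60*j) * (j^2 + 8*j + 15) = 2*j^5 + 18*j^4 - 14*j^3 - 450*j^2 - 900*j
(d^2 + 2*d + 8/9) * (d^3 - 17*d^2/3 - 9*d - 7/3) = d^5 - 11*d^4/3 - 175*d^3/9 - 685*d^2/27 - 38*d/3 - 56/27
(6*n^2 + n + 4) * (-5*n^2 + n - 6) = -30*n^4 + n^3 - 55*n^2 - 2*n - 24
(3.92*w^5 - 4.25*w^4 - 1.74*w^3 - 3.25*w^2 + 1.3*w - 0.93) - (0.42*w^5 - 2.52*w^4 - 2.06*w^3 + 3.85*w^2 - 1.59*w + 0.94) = 3.5*w^5 - 1.73*w^4 + 0.32*w^3 - 7.1*w^2 + 2.89*w - 1.87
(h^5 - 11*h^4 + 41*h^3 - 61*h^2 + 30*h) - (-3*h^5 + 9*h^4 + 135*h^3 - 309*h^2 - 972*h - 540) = 4*h^5 - 20*h^4 - 94*h^3 + 248*h^2 + 1002*h + 540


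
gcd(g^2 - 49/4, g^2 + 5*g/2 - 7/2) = g + 7/2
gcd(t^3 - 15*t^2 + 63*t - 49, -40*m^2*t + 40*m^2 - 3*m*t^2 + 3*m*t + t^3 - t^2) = t - 1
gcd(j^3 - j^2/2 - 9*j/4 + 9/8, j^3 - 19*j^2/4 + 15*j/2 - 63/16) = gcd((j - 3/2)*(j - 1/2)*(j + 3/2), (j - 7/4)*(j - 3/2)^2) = j - 3/2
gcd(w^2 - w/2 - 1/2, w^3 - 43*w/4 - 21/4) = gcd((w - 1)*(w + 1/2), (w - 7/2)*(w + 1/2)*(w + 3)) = w + 1/2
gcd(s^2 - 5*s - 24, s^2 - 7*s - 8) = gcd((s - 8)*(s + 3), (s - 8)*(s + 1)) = s - 8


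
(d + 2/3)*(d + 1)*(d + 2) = d^3 + 11*d^2/3 + 4*d + 4/3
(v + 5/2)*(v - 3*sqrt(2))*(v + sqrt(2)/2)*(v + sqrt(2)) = v^4 - 3*sqrt(2)*v^3/2 + 5*v^3/2 - 8*v^2 - 15*sqrt(2)*v^2/4 - 20*v - 3*sqrt(2)*v - 15*sqrt(2)/2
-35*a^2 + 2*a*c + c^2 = (-5*a + c)*(7*a + c)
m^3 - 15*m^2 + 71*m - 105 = (m - 7)*(m - 5)*(m - 3)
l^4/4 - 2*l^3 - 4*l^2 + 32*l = l*(l/4 + 1)*(l - 8)*(l - 4)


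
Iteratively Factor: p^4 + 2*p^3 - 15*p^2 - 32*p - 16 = (p + 1)*(p^3 + p^2 - 16*p - 16) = (p + 1)^2*(p^2 - 16) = (p - 4)*(p + 1)^2*(p + 4)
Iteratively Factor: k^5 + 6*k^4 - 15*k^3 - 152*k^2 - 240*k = (k - 5)*(k^4 + 11*k^3 + 40*k^2 + 48*k) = (k - 5)*(k + 4)*(k^3 + 7*k^2 + 12*k) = (k - 5)*(k + 4)^2*(k^2 + 3*k) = (k - 5)*(k + 3)*(k + 4)^2*(k)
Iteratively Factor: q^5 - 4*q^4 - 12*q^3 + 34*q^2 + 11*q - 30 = (q - 2)*(q^4 - 2*q^3 - 16*q^2 + 2*q + 15) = (q - 2)*(q + 3)*(q^3 - 5*q^2 - q + 5) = (q - 2)*(q - 1)*(q + 3)*(q^2 - 4*q - 5) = (q - 2)*(q - 1)*(q + 1)*(q + 3)*(q - 5)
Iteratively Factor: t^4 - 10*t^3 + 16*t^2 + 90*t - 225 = (t + 3)*(t^3 - 13*t^2 + 55*t - 75) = (t - 5)*(t + 3)*(t^2 - 8*t + 15) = (t - 5)^2*(t + 3)*(t - 3)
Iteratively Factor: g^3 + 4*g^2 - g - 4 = (g - 1)*(g^2 + 5*g + 4) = (g - 1)*(g + 4)*(g + 1)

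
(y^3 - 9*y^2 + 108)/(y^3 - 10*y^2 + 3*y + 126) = (y - 6)/(y - 7)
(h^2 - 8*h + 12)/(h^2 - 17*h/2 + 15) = 2*(h - 2)/(2*h - 5)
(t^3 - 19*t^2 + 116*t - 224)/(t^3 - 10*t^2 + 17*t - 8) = (t^2 - 11*t + 28)/(t^2 - 2*t + 1)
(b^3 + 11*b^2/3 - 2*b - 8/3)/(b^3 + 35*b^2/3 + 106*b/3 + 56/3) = (b - 1)/(b + 7)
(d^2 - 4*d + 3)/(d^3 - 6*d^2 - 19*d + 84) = (d - 1)/(d^2 - 3*d - 28)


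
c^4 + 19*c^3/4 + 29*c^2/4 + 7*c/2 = c*(c + 1)*(c + 7/4)*(c + 2)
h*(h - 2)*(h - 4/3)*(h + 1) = h^4 - 7*h^3/3 - 2*h^2/3 + 8*h/3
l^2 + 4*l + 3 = (l + 1)*(l + 3)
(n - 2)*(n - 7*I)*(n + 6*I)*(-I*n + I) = -I*n^4 - n^3 + 3*I*n^3 + 3*n^2 - 44*I*n^2 - 2*n + 126*I*n - 84*I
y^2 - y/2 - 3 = (y - 2)*(y + 3/2)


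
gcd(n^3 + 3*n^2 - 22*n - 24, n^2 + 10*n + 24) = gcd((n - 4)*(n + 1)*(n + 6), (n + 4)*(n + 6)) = n + 6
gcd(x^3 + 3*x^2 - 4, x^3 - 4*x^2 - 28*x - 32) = x^2 + 4*x + 4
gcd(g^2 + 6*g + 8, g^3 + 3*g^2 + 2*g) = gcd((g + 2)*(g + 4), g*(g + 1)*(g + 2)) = g + 2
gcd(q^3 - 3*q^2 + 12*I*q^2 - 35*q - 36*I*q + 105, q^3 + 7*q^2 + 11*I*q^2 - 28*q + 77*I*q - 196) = q + 7*I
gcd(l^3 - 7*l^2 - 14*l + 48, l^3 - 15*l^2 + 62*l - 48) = l - 8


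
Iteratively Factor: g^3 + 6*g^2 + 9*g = (g)*(g^2 + 6*g + 9) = g*(g + 3)*(g + 3)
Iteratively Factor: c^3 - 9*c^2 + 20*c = (c - 4)*(c^2 - 5*c) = c*(c - 4)*(c - 5)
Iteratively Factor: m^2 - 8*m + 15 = (m - 3)*(m - 5)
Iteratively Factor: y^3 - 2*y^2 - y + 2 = (y - 2)*(y^2 - 1) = (y - 2)*(y - 1)*(y + 1)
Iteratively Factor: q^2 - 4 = (q - 2)*(q + 2)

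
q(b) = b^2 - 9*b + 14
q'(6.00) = 3.00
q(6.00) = -4.00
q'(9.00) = 9.00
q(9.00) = 14.00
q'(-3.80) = -16.60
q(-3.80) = 62.64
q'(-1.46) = -11.92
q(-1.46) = 29.27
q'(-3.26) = -15.52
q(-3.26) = 53.97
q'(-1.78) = -12.56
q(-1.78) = 33.19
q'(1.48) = -6.04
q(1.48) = 2.87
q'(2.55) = -3.90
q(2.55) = -2.45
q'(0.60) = -7.80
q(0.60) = 8.96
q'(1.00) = -7.00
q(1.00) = 6.00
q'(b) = 2*b - 9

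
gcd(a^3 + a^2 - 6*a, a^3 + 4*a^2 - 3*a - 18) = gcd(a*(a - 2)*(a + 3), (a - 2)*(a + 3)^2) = a^2 + a - 6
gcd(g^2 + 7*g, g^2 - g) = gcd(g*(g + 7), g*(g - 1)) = g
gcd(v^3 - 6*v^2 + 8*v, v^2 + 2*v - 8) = v - 2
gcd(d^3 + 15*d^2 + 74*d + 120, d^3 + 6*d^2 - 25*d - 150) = d^2 + 11*d + 30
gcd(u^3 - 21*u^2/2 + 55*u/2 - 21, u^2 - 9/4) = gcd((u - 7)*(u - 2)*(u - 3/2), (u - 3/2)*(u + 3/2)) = u - 3/2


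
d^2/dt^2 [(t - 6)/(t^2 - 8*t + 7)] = 2*((14 - 3*t)*(t^2 - 8*t + 7) + 4*(t - 6)*(t - 4)^2)/(t^2 - 8*t + 7)^3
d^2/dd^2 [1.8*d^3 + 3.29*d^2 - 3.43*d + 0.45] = 10.8*d + 6.58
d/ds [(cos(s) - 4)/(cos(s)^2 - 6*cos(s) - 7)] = (cos(s)^2 - 8*cos(s) + 31)*sin(s)/(sin(s)^2 + 6*cos(s) + 6)^2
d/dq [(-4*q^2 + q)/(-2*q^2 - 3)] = (2*q^2 + 24*q - 3)/(4*q^4 + 12*q^2 + 9)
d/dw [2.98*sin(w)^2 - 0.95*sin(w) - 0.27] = (5.96*sin(w) - 0.95)*cos(w)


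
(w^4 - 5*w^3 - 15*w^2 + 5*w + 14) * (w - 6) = w^5 - 11*w^4 + 15*w^3 + 95*w^2 - 16*w - 84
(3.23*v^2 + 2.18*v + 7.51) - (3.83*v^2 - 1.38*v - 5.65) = -0.6*v^2 + 3.56*v + 13.16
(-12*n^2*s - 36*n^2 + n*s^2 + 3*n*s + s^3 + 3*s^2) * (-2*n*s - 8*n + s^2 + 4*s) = 24*n^3*s^2 + 168*n^3*s + 288*n^3 - 14*n^2*s^3 - 98*n^2*s^2 - 168*n^2*s - n*s^4 - 7*n*s^3 - 12*n*s^2 + s^5 + 7*s^4 + 12*s^3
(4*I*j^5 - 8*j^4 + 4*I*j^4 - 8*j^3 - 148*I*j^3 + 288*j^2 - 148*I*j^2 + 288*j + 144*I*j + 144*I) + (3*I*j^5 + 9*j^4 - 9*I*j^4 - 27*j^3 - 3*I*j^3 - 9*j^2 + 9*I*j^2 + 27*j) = 7*I*j^5 + j^4 - 5*I*j^4 - 35*j^3 - 151*I*j^3 + 279*j^2 - 139*I*j^2 + 315*j + 144*I*j + 144*I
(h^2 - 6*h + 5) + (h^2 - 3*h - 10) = 2*h^2 - 9*h - 5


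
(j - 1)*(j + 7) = j^2 + 6*j - 7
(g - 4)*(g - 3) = g^2 - 7*g + 12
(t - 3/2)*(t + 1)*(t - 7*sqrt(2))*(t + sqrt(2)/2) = t^4 - 13*sqrt(2)*t^3/2 - t^3/2 - 17*t^2/2 + 13*sqrt(2)*t^2/4 + 7*t/2 + 39*sqrt(2)*t/4 + 21/2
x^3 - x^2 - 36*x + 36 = (x - 6)*(x - 1)*(x + 6)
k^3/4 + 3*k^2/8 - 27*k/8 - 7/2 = (k/4 + 1)*(k - 7/2)*(k + 1)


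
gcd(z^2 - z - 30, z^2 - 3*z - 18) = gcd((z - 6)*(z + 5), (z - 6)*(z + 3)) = z - 6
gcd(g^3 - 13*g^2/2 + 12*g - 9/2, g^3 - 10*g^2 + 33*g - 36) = g^2 - 6*g + 9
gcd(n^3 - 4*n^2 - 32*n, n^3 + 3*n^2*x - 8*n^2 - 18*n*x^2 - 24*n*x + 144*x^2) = n - 8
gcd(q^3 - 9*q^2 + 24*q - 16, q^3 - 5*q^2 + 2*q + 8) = q - 4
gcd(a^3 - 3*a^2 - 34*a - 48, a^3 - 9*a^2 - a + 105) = a + 3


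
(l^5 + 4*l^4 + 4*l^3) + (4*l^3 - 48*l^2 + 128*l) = l^5 + 4*l^4 + 8*l^3 - 48*l^2 + 128*l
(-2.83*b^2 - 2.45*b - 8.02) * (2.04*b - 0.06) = -5.7732*b^3 - 4.8282*b^2 - 16.2138*b + 0.4812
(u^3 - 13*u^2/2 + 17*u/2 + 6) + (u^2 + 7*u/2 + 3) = u^3 - 11*u^2/2 + 12*u + 9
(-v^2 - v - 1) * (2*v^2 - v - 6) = -2*v^4 - v^3 + 5*v^2 + 7*v + 6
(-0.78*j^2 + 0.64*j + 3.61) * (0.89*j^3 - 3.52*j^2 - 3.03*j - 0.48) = -0.6942*j^5 + 3.3152*j^4 + 3.3235*j^3 - 14.272*j^2 - 11.2455*j - 1.7328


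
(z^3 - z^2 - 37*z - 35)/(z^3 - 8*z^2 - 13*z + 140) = (z^2 + 6*z + 5)/(z^2 - z - 20)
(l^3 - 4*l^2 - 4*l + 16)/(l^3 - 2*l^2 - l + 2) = (l^2 - 2*l - 8)/(l^2 - 1)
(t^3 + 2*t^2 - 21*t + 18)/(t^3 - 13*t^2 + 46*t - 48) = (t^2 + 5*t - 6)/(t^2 - 10*t + 16)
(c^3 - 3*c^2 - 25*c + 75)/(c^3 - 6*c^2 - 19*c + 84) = (c^2 - 25)/(c^2 - 3*c - 28)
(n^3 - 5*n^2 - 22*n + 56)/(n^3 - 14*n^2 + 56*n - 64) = (n^2 - 3*n - 28)/(n^2 - 12*n + 32)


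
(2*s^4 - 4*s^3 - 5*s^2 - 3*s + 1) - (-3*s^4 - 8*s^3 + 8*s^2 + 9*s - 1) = 5*s^4 + 4*s^3 - 13*s^2 - 12*s + 2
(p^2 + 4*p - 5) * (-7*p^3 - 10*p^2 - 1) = -7*p^5 - 38*p^4 - 5*p^3 + 49*p^2 - 4*p + 5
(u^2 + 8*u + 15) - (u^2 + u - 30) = 7*u + 45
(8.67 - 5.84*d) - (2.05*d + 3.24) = 5.43 - 7.89*d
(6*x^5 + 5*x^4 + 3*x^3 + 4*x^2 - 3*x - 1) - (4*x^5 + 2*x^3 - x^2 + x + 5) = 2*x^5 + 5*x^4 + x^3 + 5*x^2 - 4*x - 6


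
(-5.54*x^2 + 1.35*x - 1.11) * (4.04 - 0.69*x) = 3.8226*x^3 - 23.3131*x^2 + 6.2199*x - 4.4844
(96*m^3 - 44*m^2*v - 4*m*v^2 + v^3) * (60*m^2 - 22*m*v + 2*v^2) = 5760*m^5 - 4752*m^4*v + 920*m^3*v^2 + 60*m^2*v^3 - 30*m*v^4 + 2*v^5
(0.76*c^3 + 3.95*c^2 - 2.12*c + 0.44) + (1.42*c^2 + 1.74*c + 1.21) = 0.76*c^3 + 5.37*c^2 - 0.38*c + 1.65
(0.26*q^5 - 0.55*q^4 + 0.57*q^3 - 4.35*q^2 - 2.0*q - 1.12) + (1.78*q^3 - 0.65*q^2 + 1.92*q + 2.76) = 0.26*q^5 - 0.55*q^4 + 2.35*q^3 - 5.0*q^2 - 0.0800000000000001*q + 1.64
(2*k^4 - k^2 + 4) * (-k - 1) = -2*k^5 - 2*k^4 + k^3 + k^2 - 4*k - 4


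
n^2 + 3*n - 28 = (n - 4)*(n + 7)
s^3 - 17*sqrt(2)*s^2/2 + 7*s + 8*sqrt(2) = (s - 8*sqrt(2))*(s - sqrt(2))*(s + sqrt(2)/2)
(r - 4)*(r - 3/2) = r^2 - 11*r/2 + 6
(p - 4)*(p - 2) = p^2 - 6*p + 8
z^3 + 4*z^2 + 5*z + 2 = (z + 1)^2*(z + 2)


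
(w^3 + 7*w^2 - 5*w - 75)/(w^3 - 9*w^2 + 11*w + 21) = (w^2 + 10*w + 25)/(w^2 - 6*w - 7)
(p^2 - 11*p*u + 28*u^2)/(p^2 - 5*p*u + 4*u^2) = (p - 7*u)/(p - u)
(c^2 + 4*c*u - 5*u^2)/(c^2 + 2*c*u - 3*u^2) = (c + 5*u)/(c + 3*u)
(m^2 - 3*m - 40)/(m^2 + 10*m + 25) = (m - 8)/(m + 5)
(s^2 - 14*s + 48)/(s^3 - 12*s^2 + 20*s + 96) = 1/(s + 2)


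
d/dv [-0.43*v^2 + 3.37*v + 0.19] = 3.37 - 0.86*v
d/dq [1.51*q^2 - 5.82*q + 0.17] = 3.02*q - 5.82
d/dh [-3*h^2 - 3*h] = -6*h - 3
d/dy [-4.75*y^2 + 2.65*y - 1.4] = 2.65 - 9.5*y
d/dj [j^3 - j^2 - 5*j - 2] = 3*j^2 - 2*j - 5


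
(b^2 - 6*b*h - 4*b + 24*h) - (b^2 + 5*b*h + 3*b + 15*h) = -11*b*h - 7*b + 9*h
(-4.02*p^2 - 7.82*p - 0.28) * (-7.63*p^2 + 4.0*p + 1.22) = 30.6726*p^4 + 43.5866*p^3 - 34.048*p^2 - 10.6604*p - 0.3416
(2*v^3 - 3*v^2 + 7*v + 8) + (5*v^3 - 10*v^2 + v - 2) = 7*v^3 - 13*v^2 + 8*v + 6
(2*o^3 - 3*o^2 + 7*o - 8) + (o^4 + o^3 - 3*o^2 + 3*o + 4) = o^4 + 3*o^3 - 6*o^2 + 10*o - 4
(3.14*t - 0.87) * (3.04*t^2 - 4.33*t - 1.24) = 9.5456*t^3 - 16.241*t^2 - 0.1265*t + 1.0788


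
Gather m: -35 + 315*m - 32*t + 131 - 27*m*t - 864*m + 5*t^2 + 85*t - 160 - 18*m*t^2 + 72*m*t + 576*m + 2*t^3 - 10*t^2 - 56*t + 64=m*(-18*t^2 + 45*t + 27) + 2*t^3 - 5*t^2 - 3*t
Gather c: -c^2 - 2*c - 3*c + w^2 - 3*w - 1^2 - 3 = -c^2 - 5*c + w^2 - 3*w - 4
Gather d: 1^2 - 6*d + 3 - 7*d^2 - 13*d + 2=-7*d^2 - 19*d + 6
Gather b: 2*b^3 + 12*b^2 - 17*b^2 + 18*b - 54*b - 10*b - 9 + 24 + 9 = 2*b^3 - 5*b^2 - 46*b + 24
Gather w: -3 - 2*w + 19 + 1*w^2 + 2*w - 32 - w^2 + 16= 0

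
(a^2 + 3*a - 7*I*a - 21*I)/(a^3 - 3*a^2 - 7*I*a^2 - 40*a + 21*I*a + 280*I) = (a + 3)/(a^2 - 3*a - 40)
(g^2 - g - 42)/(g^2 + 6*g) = (g - 7)/g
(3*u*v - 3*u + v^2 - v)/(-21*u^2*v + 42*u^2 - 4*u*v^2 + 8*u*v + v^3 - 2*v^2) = (1 - v)/(7*u*v - 14*u - v^2 + 2*v)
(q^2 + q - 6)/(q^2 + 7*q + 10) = (q^2 + q - 6)/(q^2 + 7*q + 10)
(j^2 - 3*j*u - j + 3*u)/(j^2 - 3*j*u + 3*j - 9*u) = (j - 1)/(j + 3)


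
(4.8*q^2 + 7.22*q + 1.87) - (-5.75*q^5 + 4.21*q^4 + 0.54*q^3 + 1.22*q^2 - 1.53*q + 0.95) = 5.75*q^5 - 4.21*q^4 - 0.54*q^3 + 3.58*q^2 + 8.75*q + 0.92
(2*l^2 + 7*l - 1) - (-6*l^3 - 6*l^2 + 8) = 6*l^3 + 8*l^2 + 7*l - 9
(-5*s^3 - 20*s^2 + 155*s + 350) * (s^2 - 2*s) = -5*s^5 - 10*s^4 + 195*s^3 + 40*s^2 - 700*s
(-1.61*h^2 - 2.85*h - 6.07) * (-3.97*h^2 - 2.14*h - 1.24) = 6.3917*h^4 + 14.7599*h^3 + 32.1933*h^2 + 16.5238*h + 7.5268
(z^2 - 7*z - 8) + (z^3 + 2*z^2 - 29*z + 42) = z^3 + 3*z^2 - 36*z + 34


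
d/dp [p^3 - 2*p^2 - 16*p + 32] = 3*p^2 - 4*p - 16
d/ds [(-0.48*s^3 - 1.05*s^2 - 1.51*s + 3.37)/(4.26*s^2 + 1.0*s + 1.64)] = (-2.0448*s^4 - 0.959999999999999*s^3 + 3.021*s^2 - 32.1564*s - 5.8464)/(18.1476*s^4 + 8.52*s^3 + 14.9728*s^2 + 3.28*s + 2.6896)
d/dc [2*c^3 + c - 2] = 6*c^2 + 1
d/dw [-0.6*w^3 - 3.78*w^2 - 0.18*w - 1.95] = -1.8*w^2 - 7.56*w - 0.18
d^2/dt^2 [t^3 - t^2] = 6*t - 2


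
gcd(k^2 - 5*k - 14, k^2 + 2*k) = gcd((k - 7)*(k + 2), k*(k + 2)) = k + 2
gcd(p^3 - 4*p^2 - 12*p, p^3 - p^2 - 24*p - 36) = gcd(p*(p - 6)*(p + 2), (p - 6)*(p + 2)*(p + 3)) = p^2 - 4*p - 12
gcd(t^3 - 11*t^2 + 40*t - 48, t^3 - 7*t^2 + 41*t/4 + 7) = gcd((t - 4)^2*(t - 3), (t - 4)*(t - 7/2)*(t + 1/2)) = t - 4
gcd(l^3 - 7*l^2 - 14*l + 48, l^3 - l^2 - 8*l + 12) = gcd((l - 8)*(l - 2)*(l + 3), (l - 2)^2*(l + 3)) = l^2 + l - 6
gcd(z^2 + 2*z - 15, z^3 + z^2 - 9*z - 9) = z - 3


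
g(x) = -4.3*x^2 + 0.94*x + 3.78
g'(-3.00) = 26.74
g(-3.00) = -37.74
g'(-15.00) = 129.94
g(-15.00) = -977.82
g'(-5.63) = 49.36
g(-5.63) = -137.81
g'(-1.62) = 14.87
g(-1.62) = -9.03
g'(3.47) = -28.90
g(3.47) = -44.73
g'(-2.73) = 24.42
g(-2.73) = -30.83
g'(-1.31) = 12.21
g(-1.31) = -4.83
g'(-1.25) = 11.69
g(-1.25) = -4.11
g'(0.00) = 0.94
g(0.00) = 3.78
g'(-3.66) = 32.42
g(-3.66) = -57.26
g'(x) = 0.94 - 8.6*x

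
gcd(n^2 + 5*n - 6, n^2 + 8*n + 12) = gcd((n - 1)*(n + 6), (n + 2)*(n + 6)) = n + 6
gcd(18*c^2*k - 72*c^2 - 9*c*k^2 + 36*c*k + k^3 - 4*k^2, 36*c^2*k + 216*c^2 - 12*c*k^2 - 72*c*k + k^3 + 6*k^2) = 6*c - k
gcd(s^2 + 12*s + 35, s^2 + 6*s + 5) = s + 5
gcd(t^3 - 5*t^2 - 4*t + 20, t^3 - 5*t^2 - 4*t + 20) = t^3 - 5*t^2 - 4*t + 20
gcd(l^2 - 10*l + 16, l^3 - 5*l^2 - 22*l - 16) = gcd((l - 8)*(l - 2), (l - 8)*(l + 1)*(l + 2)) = l - 8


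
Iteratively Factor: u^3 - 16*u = (u)*(u^2 - 16) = u*(u - 4)*(u + 4)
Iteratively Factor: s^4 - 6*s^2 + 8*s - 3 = (s - 1)*(s^3 + s^2 - 5*s + 3) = (s - 1)^2*(s^2 + 2*s - 3) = (s - 1)^2*(s + 3)*(s - 1)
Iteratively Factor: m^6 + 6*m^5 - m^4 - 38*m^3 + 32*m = (m - 2)*(m^5 + 8*m^4 + 15*m^3 - 8*m^2 - 16*m) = m*(m - 2)*(m^4 + 8*m^3 + 15*m^2 - 8*m - 16) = m*(m - 2)*(m + 4)*(m^3 + 4*m^2 - m - 4) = m*(m - 2)*(m - 1)*(m + 4)*(m^2 + 5*m + 4) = m*(m - 2)*(m - 1)*(m + 1)*(m + 4)*(m + 4)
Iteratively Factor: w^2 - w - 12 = (w - 4)*(w + 3)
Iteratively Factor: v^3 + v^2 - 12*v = (v + 4)*(v^2 - 3*v) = v*(v + 4)*(v - 3)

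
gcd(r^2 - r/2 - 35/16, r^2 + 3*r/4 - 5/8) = r + 5/4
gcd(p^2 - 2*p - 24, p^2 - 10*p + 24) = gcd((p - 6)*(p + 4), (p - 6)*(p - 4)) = p - 6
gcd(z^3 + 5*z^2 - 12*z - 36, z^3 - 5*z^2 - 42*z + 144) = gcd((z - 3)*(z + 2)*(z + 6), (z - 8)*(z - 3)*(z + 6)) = z^2 + 3*z - 18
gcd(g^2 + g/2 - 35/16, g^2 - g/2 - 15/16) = g - 5/4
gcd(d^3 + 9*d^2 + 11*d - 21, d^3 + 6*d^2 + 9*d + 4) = 1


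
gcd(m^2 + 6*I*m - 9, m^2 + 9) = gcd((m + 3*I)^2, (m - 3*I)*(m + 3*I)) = m + 3*I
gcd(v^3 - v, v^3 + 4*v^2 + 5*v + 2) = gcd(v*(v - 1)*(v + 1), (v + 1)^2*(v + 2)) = v + 1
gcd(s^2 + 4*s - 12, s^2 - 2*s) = s - 2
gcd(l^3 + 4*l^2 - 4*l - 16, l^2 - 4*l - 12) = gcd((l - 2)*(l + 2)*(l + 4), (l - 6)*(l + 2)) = l + 2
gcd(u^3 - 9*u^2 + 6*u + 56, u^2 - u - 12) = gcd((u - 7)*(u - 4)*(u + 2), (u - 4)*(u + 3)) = u - 4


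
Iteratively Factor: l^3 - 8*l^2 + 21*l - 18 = (l - 3)*(l^2 - 5*l + 6) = (l - 3)^2*(l - 2)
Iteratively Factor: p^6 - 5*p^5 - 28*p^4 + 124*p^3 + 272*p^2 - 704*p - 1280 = (p - 4)*(p^5 - p^4 - 32*p^3 - 4*p^2 + 256*p + 320) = (p - 4)*(p + 2)*(p^4 - 3*p^3 - 26*p^2 + 48*p + 160) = (p - 5)*(p - 4)*(p + 2)*(p^3 + 2*p^2 - 16*p - 32) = (p - 5)*(p - 4)^2*(p + 2)*(p^2 + 6*p + 8) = (p - 5)*(p - 4)^2*(p + 2)^2*(p + 4)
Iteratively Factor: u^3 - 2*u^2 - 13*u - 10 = (u + 1)*(u^2 - 3*u - 10) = (u - 5)*(u + 1)*(u + 2)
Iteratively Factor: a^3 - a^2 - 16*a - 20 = (a + 2)*(a^2 - 3*a - 10) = (a + 2)^2*(a - 5)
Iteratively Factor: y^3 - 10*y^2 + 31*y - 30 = (y - 5)*(y^2 - 5*y + 6) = (y - 5)*(y - 2)*(y - 3)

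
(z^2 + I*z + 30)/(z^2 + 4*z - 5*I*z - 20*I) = (z + 6*I)/(z + 4)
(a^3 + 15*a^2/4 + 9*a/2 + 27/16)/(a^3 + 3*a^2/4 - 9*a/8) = (8*a^2 + 18*a + 9)/(2*a*(4*a - 3))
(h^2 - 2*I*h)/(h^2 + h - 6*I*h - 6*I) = h*(h - 2*I)/(h^2 + h - 6*I*h - 6*I)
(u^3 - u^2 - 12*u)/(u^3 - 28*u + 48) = u*(u + 3)/(u^2 + 4*u - 12)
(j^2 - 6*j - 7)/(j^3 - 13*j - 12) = (j - 7)/(j^2 - j - 12)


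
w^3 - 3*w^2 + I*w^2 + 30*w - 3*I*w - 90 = (w - 3)*(w - 5*I)*(w + 6*I)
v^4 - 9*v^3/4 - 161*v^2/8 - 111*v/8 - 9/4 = (v - 6)*(v + 1/4)*(v + 1/2)*(v + 3)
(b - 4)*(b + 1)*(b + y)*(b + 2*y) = b^4 + 3*b^3*y - 3*b^3 + 2*b^2*y^2 - 9*b^2*y - 4*b^2 - 6*b*y^2 - 12*b*y - 8*y^2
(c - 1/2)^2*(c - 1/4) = c^3 - 5*c^2/4 + c/2 - 1/16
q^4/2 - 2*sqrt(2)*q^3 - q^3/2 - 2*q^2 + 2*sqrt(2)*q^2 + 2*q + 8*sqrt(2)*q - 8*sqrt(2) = (q/2 + 1)*(q - 2)*(q - 1)*(q - 4*sqrt(2))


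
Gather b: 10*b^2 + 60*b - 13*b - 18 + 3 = 10*b^2 + 47*b - 15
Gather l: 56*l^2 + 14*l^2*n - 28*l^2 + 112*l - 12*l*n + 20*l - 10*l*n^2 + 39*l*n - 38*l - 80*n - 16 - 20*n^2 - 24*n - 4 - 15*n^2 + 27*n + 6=l^2*(14*n + 28) + l*(-10*n^2 + 27*n + 94) - 35*n^2 - 77*n - 14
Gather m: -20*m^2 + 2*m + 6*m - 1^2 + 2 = -20*m^2 + 8*m + 1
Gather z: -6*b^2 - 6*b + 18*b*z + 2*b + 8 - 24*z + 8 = -6*b^2 - 4*b + z*(18*b - 24) + 16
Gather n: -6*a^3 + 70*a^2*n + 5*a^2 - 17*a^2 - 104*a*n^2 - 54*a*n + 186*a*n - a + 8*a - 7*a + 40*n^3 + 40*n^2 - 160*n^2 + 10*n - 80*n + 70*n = -6*a^3 - 12*a^2 + 40*n^3 + n^2*(-104*a - 120) + n*(70*a^2 + 132*a)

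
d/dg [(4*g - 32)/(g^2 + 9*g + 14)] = 4*(-g^2 + 16*g + 86)/(g^4 + 18*g^3 + 109*g^2 + 252*g + 196)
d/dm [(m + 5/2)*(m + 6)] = 2*m + 17/2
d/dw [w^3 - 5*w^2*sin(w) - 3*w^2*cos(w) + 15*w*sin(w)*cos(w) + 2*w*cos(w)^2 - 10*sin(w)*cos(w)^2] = 3*w^2*sin(w) - 5*w^2*cos(w) + 3*w^2 - 10*w*sin(w) - 2*w*sin(2*w) - 6*w*cos(w) + 15*w*cos(2*w) + 15*sin(2*w)/2 - 5*cos(w)/2 + cos(2*w) - 15*cos(3*w)/2 + 1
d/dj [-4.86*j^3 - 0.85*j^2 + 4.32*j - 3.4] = -14.58*j^2 - 1.7*j + 4.32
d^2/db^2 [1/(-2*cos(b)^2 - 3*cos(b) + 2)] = (16*sin(b)^4 - 33*sin(b)^2 - 33*cos(b)/2 + 9*cos(3*b)/2 - 9)/(-2*sin(b)^2 + 3*cos(b))^3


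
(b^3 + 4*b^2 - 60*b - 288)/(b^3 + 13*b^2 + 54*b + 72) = (b^2 - 2*b - 48)/(b^2 + 7*b + 12)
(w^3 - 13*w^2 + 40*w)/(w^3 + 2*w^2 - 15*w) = (w^2 - 13*w + 40)/(w^2 + 2*w - 15)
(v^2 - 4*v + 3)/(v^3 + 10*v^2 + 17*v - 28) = (v - 3)/(v^2 + 11*v + 28)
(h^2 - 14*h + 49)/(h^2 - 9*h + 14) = (h - 7)/(h - 2)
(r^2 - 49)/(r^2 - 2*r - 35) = (r + 7)/(r + 5)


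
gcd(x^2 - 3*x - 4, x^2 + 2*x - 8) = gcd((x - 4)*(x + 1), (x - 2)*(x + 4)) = 1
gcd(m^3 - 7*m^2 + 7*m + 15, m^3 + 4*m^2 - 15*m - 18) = m^2 - 2*m - 3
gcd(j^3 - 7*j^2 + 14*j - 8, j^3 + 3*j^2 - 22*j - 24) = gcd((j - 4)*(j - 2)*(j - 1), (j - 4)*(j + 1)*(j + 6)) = j - 4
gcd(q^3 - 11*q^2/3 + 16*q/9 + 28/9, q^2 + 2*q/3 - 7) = q - 7/3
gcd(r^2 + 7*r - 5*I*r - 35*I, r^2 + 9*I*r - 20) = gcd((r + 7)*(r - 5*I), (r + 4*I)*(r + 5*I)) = 1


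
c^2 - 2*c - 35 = (c - 7)*(c + 5)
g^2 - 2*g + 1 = (g - 1)^2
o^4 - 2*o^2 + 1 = (o - 1)^2*(o + 1)^2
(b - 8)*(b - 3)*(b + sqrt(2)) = b^3 - 11*b^2 + sqrt(2)*b^2 - 11*sqrt(2)*b + 24*b + 24*sqrt(2)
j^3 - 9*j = j*(j - 3)*(j + 3)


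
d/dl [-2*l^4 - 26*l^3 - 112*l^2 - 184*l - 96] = -8*l^3 - 78*l^2 - 224*l - 184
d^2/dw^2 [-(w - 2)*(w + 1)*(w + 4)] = -6*w - 6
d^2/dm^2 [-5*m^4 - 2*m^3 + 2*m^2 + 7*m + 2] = -60*m^2 - 12*m + 4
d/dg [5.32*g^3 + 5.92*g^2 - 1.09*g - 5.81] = 15.96*g^2 + 11.84*g - 1.09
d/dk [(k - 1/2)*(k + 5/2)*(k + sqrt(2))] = 3*k^2 + 2*sqrt(2)*k + 4*k - 5/4 + 2*sqrt(2)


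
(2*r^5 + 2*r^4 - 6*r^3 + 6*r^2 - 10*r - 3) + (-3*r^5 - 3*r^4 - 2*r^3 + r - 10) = -r^5 - r^4 - 8*r^3 + 6*r^2 - 9*r - 13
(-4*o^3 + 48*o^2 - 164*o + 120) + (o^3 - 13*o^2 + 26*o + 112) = -3*o^3 + 35*o^2 - 138*o + 232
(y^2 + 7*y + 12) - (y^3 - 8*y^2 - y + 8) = -y^3 + 9*y^2 + 8*y + 4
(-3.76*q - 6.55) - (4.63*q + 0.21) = -8.39*q - 6.76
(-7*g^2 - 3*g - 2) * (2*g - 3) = -14*g^3 + 15*g^2 + 5*g + 6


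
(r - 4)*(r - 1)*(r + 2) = r^3 - 3*r^2 - 6*r + 8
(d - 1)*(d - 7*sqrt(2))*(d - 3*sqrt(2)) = d^3 - 10*sqrt(2)*d^2 - d^2 + 10*sqrt(2)*d + 42*d - 42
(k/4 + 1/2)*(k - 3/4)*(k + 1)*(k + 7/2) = k^4/4 + 23*k^3/16 + 61*k^2/32 - 19*k/32 - 21/16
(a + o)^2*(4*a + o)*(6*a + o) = 24*a^4 + 58*a^3*o + 45*a^2*o^2 + 12*a*o^3 + o^4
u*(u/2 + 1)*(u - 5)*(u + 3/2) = u^4/2 - 3*u^3/4 - 29*u^2/4 - 15*u/2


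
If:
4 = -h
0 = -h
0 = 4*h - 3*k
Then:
No Solution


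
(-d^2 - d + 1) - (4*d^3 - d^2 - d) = 1 - 4*d^3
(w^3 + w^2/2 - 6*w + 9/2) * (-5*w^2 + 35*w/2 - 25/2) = -5*w^5 + 15*w^4 + 105*w^3/4 - 535*w^2/4 + 615*w/4 - 225/4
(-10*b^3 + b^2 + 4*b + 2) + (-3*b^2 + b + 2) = -10*b^3 - 2*b^2 + 5*b + 4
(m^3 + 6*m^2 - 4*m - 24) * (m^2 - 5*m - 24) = m^5 + m^4 - 58*m^3 - 148*m^2 + 216*m + 576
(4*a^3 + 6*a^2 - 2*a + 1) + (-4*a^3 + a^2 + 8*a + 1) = 7*a^2 + 6*a + 2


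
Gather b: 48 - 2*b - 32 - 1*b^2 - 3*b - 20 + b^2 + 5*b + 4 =0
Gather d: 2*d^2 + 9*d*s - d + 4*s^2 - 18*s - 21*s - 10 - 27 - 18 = 2*d^2 + d*(9*s - 1) + 4*s^2 - 39*s - 55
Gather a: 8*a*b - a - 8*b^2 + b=a*(8*b - 1) - 8*b^2 + b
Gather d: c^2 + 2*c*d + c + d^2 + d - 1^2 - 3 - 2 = c^2 + c + d^2 + d*(2*c + 1) - 6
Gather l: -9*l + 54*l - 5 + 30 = 45*l + 25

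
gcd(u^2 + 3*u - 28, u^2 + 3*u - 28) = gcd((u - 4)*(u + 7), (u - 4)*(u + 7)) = u^2 + 3*u - 28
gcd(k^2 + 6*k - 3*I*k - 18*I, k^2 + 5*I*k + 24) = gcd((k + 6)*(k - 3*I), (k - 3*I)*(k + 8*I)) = k - 3*I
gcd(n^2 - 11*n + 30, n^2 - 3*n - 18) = n - 6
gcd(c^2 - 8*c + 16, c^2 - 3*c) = 1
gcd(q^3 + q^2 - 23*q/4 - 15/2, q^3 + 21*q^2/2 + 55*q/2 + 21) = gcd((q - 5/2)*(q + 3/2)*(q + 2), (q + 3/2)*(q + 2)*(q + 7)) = q^2 + 7*q/2 + 3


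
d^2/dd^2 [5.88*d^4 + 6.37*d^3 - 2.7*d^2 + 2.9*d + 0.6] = 70.56*d^2 + 38.22*d - 5.4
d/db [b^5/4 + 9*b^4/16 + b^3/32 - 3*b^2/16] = b*(40*b^3 + 72*b^2 + 3*b - 12)/32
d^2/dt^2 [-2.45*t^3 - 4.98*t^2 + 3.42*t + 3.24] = -14.7*t - 9.96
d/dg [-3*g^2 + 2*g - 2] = 2 - 6*g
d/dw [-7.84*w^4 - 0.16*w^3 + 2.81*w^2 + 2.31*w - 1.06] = -31.36*w^3 - 0.48*w^2 + 5.62*w + 2.31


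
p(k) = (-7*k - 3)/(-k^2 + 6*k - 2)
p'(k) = (-7*k - 3)*(2*k - 6)/(-k^2 + 6*k - 2)^2 - 7/(-k^2 + 6*k - 2) = (-7*k^2 - 6*k + 32)/(k^4 - 12*k^3 + 40*k^2 - 24*k + 4)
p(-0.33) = 0.17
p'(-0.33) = 1.99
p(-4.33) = -0.58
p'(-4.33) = -0.03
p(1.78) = -2.80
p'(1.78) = -0.03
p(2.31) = -2.94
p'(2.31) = -0.45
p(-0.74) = -0.31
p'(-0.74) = 0.67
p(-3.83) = -0.60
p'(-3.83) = -0.03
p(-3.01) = -0.62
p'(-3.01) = -0.02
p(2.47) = -3.02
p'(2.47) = -0.57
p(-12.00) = -0.37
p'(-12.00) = -0.02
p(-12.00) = -0.37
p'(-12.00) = -0.02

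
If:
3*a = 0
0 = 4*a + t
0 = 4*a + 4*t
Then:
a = 0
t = 0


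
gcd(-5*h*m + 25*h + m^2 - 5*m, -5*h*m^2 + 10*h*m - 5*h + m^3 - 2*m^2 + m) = 5*h - m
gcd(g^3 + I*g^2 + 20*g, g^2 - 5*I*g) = g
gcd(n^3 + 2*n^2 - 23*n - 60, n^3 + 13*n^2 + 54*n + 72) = n^2 + 7*n + 12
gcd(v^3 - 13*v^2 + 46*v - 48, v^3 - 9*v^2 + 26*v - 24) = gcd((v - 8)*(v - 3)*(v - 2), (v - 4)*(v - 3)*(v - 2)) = v^2 - 5*v + 6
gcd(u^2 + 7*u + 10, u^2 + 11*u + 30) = u + 5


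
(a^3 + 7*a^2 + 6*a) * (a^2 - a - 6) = a^5 + 6*a^4 - 7*a^3 - 48*a^2 - 36*a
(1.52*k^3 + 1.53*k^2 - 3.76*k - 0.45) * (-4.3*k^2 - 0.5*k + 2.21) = -6.536*k^5 - 7.339*k^4 + 18.7622*k^3 + 7.1963*k^2 - 8.0846*k - 0.9945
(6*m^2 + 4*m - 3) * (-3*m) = -18*m^3 - 12*m^2 + 9*m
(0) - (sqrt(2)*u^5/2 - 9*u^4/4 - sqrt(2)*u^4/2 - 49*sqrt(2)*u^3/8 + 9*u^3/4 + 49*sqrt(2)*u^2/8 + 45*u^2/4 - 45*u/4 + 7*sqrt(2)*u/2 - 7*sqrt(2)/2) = -sqrt(2)*u^5/2 + sqrt(2)*u^4/2 + 9*u^4/4 - 9*u^3/4 + 49*sqrt(2)*u^3/8 - 45*u^2/4 - 49*sqrt(2)*u^2/8 - 7*sqrt(2)*u/2 + 45*u/4 + 7*sqrt(2)/2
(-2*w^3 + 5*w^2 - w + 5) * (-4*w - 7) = 8*w^4 - 6*w^3 - 31*w^2 - 13*w - 35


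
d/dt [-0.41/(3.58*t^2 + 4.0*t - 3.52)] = (2.9356*t + 1.64)/(3.58*t^2 + 4.0*t - 3.52)^2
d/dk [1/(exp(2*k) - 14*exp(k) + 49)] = 2*(7 - exp(k))*exp(k)/(exp(2*k) - 14*exp(k) + 49)^2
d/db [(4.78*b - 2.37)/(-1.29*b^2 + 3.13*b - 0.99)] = (6.1662*b^2 - 6.1146*b + 2.6859)/(1.6641*b^4 - 8.0754*b^3 + 12.3511*b^2 - 6.1974*b + 0.9801)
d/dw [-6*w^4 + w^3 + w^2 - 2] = w*(-24*w^2 + 3*w + 2)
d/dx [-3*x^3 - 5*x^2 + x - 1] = -9*x^2 - 10*x + 1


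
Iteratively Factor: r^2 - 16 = (r - 4)*(r + 4)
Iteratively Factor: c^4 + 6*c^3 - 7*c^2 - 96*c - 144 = (c - 4)*(c^3 + 10*c^2 + 33*c + 36) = (c - 4)*(c + 3)*(c^2 + 7*c + 12) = (c - 4)*(c + 3)*(c + 4)*(c + 3)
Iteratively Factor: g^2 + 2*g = (g)*(g + 2)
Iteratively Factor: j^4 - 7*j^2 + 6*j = (j - 2)*(j^3 + 2*j^2 - 3*j) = (j - 2)*(j - 1)*(j^2 + 3*j) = (j - 2)*(j - 1)*(j + 3)*(j)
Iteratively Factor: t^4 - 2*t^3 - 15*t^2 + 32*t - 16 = (t + 4)*(t^3 - 6*t^2 + 9*t - 4) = (t - 4)*(t + 4)*(t^2 - 2*t + 1) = (t - 4)*(t - 1)*(t + 4)*(t - 1)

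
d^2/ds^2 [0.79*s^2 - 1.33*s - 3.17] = 1.58000000000000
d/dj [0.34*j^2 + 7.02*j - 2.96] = 0.68*j + 7.02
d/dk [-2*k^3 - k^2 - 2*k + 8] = -6*k^2 - 2*k - 2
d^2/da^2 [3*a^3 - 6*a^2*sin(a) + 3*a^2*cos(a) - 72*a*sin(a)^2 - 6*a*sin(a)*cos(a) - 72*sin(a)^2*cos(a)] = 6*a^2*sin(a) - 3*a^2*cos(a) - 12*a*sin(a) + 12*a*sin(2*a) - 24*a*cos(a) - 144*a*cos(2*a) + 18*a - 12*sin(a) - 144*sin(2*a) + 24*cos(a) - 12*cos(2*a) - 162*cos(3*a)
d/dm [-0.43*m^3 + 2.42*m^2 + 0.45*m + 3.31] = -1.29*m^2 + 4.84*m + 0.45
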